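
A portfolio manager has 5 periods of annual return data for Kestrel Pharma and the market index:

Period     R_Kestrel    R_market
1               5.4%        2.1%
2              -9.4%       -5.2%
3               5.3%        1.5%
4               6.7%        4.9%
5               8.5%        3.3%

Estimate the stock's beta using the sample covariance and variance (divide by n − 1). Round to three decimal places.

Mean R_i = (5.4 − 9.4 + 5.3 + 6.7 + 8.5) / 5 = 3.3000%
Mean R_m = (2.1 − 5.2 + 1.5 + 4.9 + 3.3) / 5 = 1.3200%
Σ(R_i − R̄_i)(R_m − R̄_m) = 107.2700  ⇒  Cov = 107.2700 / 4 = 26.8175
Σ(R_m − R̄_m)² = 59.8880  ⇒  Var(R_m) = 59.8880 / 4 = 14.9720
β = Cov / Var(R_m) = 26.8175 / 14.9720 = 1.7912

1.791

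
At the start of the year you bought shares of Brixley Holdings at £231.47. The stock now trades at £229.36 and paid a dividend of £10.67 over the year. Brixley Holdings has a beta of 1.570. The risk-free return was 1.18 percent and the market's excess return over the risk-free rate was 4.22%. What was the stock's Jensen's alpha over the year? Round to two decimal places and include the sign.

-4.11%

Realised HPR = (P1 + D1 − P0) / P0 = (229.36 + 10.67 − 231.47) / 231.47 = 8.56 / 231.47 = 3.6981%
CAPM required = R_f + β·MRP = 1.18% + 1.570 × 4.22% = 7.80540%
α = realised − required = 3.6981% − 7.80540% = -4.11%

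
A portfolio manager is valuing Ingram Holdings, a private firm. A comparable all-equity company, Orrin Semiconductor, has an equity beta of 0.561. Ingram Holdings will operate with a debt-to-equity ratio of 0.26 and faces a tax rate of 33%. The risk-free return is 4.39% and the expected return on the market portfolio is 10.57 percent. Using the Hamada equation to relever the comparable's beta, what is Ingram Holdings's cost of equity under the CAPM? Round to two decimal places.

8.46%

β_L = β_U × [1 + (1 − t)(D/E)] = 0.561 × [1 + (1 − 0.33) × 0.26]
    = 0.561 × [1 + 0.67 × 0.26] = 0.561 × 1.1742 = 0.6587
MRP = 10.57% − 4.39% = 6.18%
E(R) = R_f + β_L × MRP = 4.39% + 0.6587 × 6.18% = 8.46%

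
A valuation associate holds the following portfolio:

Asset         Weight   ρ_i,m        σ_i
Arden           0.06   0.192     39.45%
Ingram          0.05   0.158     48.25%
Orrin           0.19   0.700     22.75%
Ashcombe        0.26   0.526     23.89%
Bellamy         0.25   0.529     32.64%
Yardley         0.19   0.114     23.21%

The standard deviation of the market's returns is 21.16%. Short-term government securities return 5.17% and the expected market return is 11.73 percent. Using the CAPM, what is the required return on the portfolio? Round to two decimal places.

β_Arden = 0.192 × 39.45% / 21.16% = 0.3580
β_Ingram = 0.158 × 48.25% / 21.16% = 0.3603
β_Orrin = 0.700 × 22.75% / 21.16% = 0.7526
β_Ashcombe = 0.526 × 23.89% / 21.16% = 0.5939
β_Bellamy = 0.529 × 32.64% / 21.16% = 0.8160
β_Yardley = 0.114 × 23.21% / 21.16% = 0.1250
β_P = Σ w_i β_i = 0.06×0.3580 + 0.05×0.3603 + 0.19×0.7526 + 0.26×0.5939 + 0.25×0.8160 + 0.19×0.1250 = 0.5647
MRP = 11.73% − 5.17% = 6.56%
E(R_P) = R_f + β_P × MRP = 5.17% + 0.5647 × 6.56% = 8.87%

8.87%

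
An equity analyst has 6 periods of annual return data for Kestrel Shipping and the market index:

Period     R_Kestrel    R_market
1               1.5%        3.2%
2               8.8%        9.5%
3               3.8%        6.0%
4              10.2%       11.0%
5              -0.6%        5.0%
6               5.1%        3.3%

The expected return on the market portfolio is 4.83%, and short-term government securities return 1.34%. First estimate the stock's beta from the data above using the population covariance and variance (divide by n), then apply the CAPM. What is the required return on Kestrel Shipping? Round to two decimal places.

Mean R_i = (1.5 + 8.8 + 3.8 + 10.2 − 0.6 + 5.1) / 6 = 4.8000%
Mean R_m = (3.2 + 9.5 + 6.0 + 11.0 + 5.0 + 3.3) / 6 = 6.3333%
Σ(R_i − R̄_i)(R_m − R̄_m) = 54.8300  ⇒  Cov = 54.8300 / 6 = 9.1383
Σ(R_m − R̄_m)² = 52.7133  ⇒  Var(R_m) = 52.7133 / 6 = 8.7856
β = Cov / Var(R_m) = 9.1383 / 8.7856 = 1.0401
MRP = 4.83% − 1.34% = 3.49%
E(R) = R_f + β × MRP = 1.34% + 1.0401 × 3.49% = 4.97%

4.97%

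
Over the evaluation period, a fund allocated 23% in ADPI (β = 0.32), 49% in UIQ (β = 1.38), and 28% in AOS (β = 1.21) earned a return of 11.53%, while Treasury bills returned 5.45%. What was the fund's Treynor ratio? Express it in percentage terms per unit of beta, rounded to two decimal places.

5.59%

β_P = 0.23×0.32 + 0.49×1.38 + 0.28×1.21 = 1.0886
Treynor = (R_P − R_f) / β_P = (11.53% − 5.45%) / 1.0886 = 6.08% / 1.0886 = 5.59%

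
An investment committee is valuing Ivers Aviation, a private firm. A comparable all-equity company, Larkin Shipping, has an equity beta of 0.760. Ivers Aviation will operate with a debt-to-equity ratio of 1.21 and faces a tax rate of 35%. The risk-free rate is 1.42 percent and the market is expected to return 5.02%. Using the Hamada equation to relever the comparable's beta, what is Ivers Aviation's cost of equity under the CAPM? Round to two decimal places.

β_L = β_U × [1 + (1 − t)(D/E)] = 0.760 × [1 + (1 − 0.35) × 1.21]
    = 0.760 × [1 + 0.65 × 1.21] = 0.760 × 1.7865 = 1.3577
MRP = 5.02% − 1.42% = 3.60%
E(R) = R_f + β_L × MRP = 1.42% + 1.3577 × 3.60% = 6.31%

6.31%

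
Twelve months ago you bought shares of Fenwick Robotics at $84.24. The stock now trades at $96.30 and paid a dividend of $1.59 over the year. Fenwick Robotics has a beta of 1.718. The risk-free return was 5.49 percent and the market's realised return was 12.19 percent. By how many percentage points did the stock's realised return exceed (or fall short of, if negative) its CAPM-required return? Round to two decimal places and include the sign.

-0.80%

Realised HPR = (P1 + D1 − P0) / P0 = (96.30 + 1.59 − 84.24) / 84.24 = 13.65 / 84.24 = 16.2037%
MRP = 12.19% − 5.49% = 6.70%
CAPM required = R_f + β·MRP = 5.49% + 1.718 × 6.70% = 17.00060%
α = realised − required = 16.2037% − 17.00060% = -0.80%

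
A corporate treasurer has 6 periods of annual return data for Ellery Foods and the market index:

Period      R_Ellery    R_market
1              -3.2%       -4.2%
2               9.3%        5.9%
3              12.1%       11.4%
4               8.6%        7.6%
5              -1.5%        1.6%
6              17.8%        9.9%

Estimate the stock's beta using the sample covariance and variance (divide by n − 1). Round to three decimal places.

1.275

Mean R_i = (-3.2 + 9.3 + 12.1 + 8.6 − 1.5 + 17.8) / 6 = 7.1833%
Mean R_m = (-4.2 + 5.9 + 11.4 + 7.6 + 1.6 + 9.9) / 6 = 5.3667%
Σ(R_i − R̄_i)(R_m − R̄_m) = 214.1267  ⇒  Cov = 214.1267 / 5 = 42.8253
Σ(R_m − R̄_m)² = 167.9333  ⇒  Var(R_m) = 167.9333 / 5 = 33.5867
β = Cov / Var(R_m) = 42.8253 / 33.5867 = 1.2751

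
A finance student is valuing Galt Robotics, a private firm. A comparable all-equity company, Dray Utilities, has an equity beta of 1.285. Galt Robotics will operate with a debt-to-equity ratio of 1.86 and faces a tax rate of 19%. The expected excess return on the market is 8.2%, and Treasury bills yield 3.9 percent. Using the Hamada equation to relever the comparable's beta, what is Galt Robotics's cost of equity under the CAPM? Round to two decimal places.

30.31%

β_L = β_U × [1 + (1 − t)(D/E)] = 1.285 × [1 + (1 − 0.19) × 1.86]
    = 1.285 × [1 + 0.81 × 1.86] = 1.285 × 2.5066 = 3.2210
E(R) = R_f + β_L × MRP = 3.9% + 3.2210 × 8.2% = 30.31%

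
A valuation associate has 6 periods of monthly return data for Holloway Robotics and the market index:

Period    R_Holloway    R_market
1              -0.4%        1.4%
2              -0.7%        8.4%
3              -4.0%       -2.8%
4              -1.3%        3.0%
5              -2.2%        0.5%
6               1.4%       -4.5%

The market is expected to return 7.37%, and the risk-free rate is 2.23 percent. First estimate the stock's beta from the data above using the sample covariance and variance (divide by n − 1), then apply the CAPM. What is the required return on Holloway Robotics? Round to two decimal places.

Mean R_i = (-0.4 − 0.7 − 4.0 − 1.3 − 2.2 + 1.4) / 6 = -1.2000%
Mean R_m = (1.4 + 8.4 − 2.8 + 3.0 + 0.5 − 4.5) / 6 = 1.0000%
Σ(R_i − R̄_i)(R_m − R̄_m) = 0.6600  ⇒  Cov = 0.6600 / 5 = 0.1320
Σ(R_m − R̄_m)² = 103.8600  ⇒  Var(R_m) = 103.8600 / 5 = 20.7720
β = Cov / Var(R_m) = 0.1320 / 20.7720 = 0.0064
MRP = 7.37% − 2.23% = 5.14%
E(R) = R_f + β × MRP = 2.23% + 0.0064 × 5.14% = 2.26%

2.26%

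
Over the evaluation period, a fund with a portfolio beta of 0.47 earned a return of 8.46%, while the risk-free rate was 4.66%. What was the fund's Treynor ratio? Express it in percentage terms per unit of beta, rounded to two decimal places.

8.09%

Treynor = (R_P − R_f) / β_P = (8.46% − 4.66%) / 0.4700 = 3.80% / 0.4700 = 8.09%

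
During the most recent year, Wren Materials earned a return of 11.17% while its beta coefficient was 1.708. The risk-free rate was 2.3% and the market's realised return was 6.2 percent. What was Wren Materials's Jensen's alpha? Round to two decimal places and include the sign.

+2.21%

Market excess return = 6.2% − 2.3% = 3.90%
CAPM benchmark = R_f + β(R_m − R_f) = 2.3% + 1.708 × 3.9% = 8.9612%
α = actual − benchmark = 11.17% − 8.9612% = +2.21%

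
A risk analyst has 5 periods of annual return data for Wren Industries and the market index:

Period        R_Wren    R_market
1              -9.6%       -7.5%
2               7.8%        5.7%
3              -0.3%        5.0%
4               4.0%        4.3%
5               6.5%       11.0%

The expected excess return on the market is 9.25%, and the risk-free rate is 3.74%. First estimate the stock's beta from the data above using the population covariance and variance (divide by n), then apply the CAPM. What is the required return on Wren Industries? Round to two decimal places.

Mean R_i = (-9.6 + 7.8 − 0.3 + 4.0 + 6.5) / 5 = 1.6800%
Mean R_m = (-7.5 + 5.7 + 5.0 + 4.3 + 11.0) / 5 = 3.7000%
Σ(R_i − R̄_i)(R_m − R̄_m) = 172.5800  ⇒  Cov = 172.5800 / 5 = 34.5160
Σ(R_m − R̄_m)² = 184.7800  ⇒  Var(R_m) = 184.7800 / 5 = 36.9560
β = Cov / Var(R_m) = 34.5160 / 36.9560 = 0.9340
E(R) = R_f + β × MRP = 3.74% + 0.9340 × 9.25% = 12.38%

12.38%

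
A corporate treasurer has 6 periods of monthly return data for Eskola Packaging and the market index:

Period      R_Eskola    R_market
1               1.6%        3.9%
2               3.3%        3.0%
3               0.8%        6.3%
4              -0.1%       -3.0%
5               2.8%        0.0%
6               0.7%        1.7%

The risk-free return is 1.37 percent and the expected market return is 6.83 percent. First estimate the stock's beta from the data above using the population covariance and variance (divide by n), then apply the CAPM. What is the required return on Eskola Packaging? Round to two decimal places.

Mean R_i = (1.6 + 3.3 + 0.8 − 0.1 + 2.8 + 0.7) / 6 = 1.5167%
Mean R_m = (3.9 + 3.0 + 6.3 − 3.0 + 0.0 + 1.7) / 6 = 1.9833%
Σ(R_i − R̄_i)(R_m − R̄_m) = 4.6217  ⇒  Cov = 4.6217 / 6 = 0.7703
Σ(R_m − R̄_m)² = 52.1883  ⇒  Var(R_m) = 52.1883 / 6 = 8.6981
β = Cov / Var(R_m) = 0.7703 / 8.6981 = 0.0886
MRP = 6.83% − 1.37% = 5.46%
E(R) = R_f + β × MRP = 1.37% + 0.0886 × 5.46% = 1.85%

1.85%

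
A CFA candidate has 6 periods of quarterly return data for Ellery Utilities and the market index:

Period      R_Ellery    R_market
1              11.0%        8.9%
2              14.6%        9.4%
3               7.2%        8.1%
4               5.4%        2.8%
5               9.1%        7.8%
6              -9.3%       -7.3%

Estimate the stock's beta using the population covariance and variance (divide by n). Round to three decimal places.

1.246

Mean R_i = (11.0 + 14.6 + 7.2 + 5.4 + 9.1 − 9.3) / 6 = 6.3333%
Mean R_m = (8.9 + 9.4 + 8.1 + 2.8 + 7.8 − 7.3) / 6 = 4.9500%
Σ(R_i − R̄_i)(R_m − R̄_m) = 259.3500  ⇒  Cov = 259.3500 / 6 = 43.2250
Σ(R_m − R̄_m)² = 208.1350  ⇒  Var(R_m) = 208.1350 / 6 = 34.6892
β = Cov / Var(R_m) = 43.2250 / 34.6892 = 1.2461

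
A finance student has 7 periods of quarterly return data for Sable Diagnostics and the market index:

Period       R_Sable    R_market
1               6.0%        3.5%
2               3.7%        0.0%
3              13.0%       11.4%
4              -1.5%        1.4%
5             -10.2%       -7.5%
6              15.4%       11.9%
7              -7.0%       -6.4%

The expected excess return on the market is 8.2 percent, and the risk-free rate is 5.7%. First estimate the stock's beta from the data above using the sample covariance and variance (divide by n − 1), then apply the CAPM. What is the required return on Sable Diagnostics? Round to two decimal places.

15.71%

Mean R_i = (6.0 + 3.7 + 13.0 − 1.5 − 10.2 + 15.4 − 7.0) / 7 = 2.7714%
Mean R_m = (3.5 + 0.0 + 11.4 + 1.4 − 7.5 + 11.9 − 6.4) / 7 = 2.0429%
Σ(R_i − R̄_i)(R_m − R̄_m) = 432.0286  ⇒  Cov = 432.0286 / 6 = 72.0048
Σ(R_m − R̄_m)² = 353.7771  ⇒  Var(R_m) = 353.7771 / 6 = 58.9629
β = Cov / Var(R_m) = 72.0048 / 58.9629 = 1.2212
E(R) = R_f + β × MRP = 5.7% + 1.2212 × 8.2% = 15.71%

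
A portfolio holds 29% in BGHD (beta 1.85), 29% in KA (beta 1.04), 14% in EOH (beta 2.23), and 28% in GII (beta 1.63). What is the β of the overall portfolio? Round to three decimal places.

1.607

β_P = Σ w_i β_i = 0.29×1.85 + 0.29×1.04 + 0.14×2.23 + 0.28×1.63 = 1.6067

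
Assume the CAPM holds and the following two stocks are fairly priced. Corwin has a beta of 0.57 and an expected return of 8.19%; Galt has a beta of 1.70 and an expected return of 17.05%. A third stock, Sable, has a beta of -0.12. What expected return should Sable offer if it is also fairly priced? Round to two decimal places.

MRP (SML slope) = (17.05% − 8.19%) / (1.70 − 0.57) = 8.86% / 1.13 = 7.8407%
R_f (intercept) = 8.19% − 0.57 × 7.8407% = 3.7208%
E(R_Sable) = R_f + β × MRP = 3.7208% + -0.12 × 7.8407% = 2.78%

2.78%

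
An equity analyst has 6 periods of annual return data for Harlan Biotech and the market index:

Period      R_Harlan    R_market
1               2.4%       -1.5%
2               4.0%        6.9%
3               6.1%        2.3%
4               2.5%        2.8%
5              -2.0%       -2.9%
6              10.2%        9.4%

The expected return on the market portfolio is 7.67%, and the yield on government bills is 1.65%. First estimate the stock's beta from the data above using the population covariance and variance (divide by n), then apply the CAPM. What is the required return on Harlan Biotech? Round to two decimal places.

6.02%

Mean R_i = (2.4 + 4.0 + 6.1 + 2.5 − 2.0 + 10.2) / 6 = 3.8667%
Mean R_m = (-1.5 + 6.9 + 2.3 + 2.8 − 2.9 + 9.4) / 6 = 2.8333%
Σ(R_i − R̄_i)(R_m − R̄_m) = 80.9767  ⇒  Cov = 80.9767 / 6 = 13.4961
Σ(R_m − R̄_m)² = 111.5933  ⇒  Var(R_m) = 111.5933 / 6 = 18.5989
β = Cov / Var(R_m) = 13.4961 / 18.5989 = 0.7256
MRP = 7.67% − 1.65% = 6.02%
E(R) = R_f + β × MRP = 1.65% + 0.7256 × 6.02% = 6.02%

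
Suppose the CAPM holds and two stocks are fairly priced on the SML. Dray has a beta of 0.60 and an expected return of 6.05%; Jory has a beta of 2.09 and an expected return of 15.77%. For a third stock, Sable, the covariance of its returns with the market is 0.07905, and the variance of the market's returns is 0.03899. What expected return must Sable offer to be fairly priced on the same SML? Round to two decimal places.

MRP = (15.77% − 6.05%) / (2.09 − 0.60) = 6.5235%
R_f = 6.05% − 0.60 × 6.5235% = 2.1359%
β_Sable = Cov / Var(R_m) = 0.07905 / 0.03899 = 2.0274
E(R_Sable) = R_f + β × MRP = 2.1359% + 2.0274 × 6.5235% = 15.36%

15.36%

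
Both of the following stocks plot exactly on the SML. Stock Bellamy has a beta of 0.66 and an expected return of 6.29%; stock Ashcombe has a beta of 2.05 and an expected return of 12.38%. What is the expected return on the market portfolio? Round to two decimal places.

Both satisfy E(R) = R_f + β·MRP, so the slope of the SML is
MRP = (12.38% − 6.29%) / (2.05 − 0.66) = 6.09% / 1.39 = 4.3813%
R_f = E(R_Bellamy) − β_Bellamy·MRP = 6.29% − 0.66 × 4.3813% = 3.3983%
E(R_m) = R_f + MRP = 3.3983% + 4.3813% = 7.78%

7.78%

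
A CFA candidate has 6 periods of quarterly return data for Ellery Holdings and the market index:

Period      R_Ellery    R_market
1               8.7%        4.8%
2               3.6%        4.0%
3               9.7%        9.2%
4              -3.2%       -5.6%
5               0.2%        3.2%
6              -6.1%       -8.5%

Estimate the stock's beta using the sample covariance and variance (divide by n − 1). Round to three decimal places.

Mean R_i = (8.7 + 3.6 + 9.7 − 3.2 + 0.2 − 6.1) / 6 = 2.1500%
Mean R_m = (4.8 + 4.0 + 9.2 − 5.6 + 3.2 − 8.5) / 6 = 1.1833%
Σ(R_i − R̄_i)(R_m − R̄_m) = 200.5450  ⇒  Cov = 200.5450 / 5 = 40.1090
Σ(R_m − R̄_m)² = 229.1283  ⇒  Var(R_m) = 229.1283 / 5 = 45.8257
β = Cov / Var(R_m) = 40.1090 / 45.8257 = 0.8753

0.875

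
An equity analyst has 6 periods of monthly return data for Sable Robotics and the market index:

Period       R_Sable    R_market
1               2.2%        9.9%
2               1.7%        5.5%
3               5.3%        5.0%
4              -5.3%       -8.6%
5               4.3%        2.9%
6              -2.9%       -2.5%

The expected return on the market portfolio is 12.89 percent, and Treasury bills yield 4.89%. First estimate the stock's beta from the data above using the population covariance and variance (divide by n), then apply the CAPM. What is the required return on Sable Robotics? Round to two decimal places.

9.02%

Mean R_i = (2.2 + 1.7 + 5.3 − 5.3 + 4.3 − 2.9) / 6 = 0.8833%
Mean R_m = (9.9 + 5.5 + 5.0 − 8.6 + 2.9 − 2.5) / 6 = 2.0333%
Σ(R_i − R̄_i)(R_m − R̄_m) = 112.1533  ⇒  Cov = 112.1533 / 6 = 18.6922
Σ(R_m − R̄_m)² = 217.0733  ⇒  Var(R_m) = 217.0733 / 6 = 36.1789
β = Cov / Var(R_m) = 18.6922 / 36.1789 = 0.5167
MRP = 12.89% − 4.89% = 8.00%
E(R) = R_f + β × MRP = 4.89% + 0.5167 × 8.00% = 9.02%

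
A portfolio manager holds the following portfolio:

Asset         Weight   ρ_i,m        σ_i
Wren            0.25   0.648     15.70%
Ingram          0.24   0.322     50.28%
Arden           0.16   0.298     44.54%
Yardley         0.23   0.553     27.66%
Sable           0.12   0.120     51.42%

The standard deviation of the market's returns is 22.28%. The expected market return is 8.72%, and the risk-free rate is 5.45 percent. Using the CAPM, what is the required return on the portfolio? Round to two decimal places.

7.33%

β_Wren = 0.648 × 15.70% / 22.28% = 0.4566
β_Ingram = 0.322 × 50.28% / 22.28% = 0.7267
β_Arden = 0.298 × 44.54% / 22.28% = 0.5957
β_Yardley = 0.553 × 27.66% / 22.28% = 0.6865
β_Sable = 0.120 × 51.42% / 22.28% = 0.2769
β_P = Σ w_i β_i = 0.25×0.4566 + 0.24×0.7267 + 0.16×0.5957 + 0.23×0.6865 + 0.12×0.2769 = 0.5750
MRP = 8.72% − 5.45% = 3.27%
E(R_P) = R_f + β_P × MRP = 5.45% + 0.5750 × 3.27% = 7.33%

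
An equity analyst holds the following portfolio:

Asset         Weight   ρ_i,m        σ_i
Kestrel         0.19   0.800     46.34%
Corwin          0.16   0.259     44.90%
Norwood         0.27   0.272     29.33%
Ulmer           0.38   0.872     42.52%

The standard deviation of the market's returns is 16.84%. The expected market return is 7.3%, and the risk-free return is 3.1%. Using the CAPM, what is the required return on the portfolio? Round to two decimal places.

9.37%

β_Kestrel = 0.800 × 46.34% / 16.84% = 2.2014
β_Corwin = 0.259 × 44.90% / 16.84% = 0.6906
β_Norwood = 0.272 × 29.33% / 16.84% = 0.4737
β_Ulmer = 0.872 × 42.52% / 16.84% = 2.2017
β_P = Σ w_i β_i = 0.19×2.2014 + 0.16×0.6906 + 0.27×0.4737 + 0.38×2.2017 = 1.4933
MRP = 7.3% − 3.1% = 4.20%
E(R_P) = R_f + β_P × MRP = 3.1% + 1.4933 × 4.2% = 9.37%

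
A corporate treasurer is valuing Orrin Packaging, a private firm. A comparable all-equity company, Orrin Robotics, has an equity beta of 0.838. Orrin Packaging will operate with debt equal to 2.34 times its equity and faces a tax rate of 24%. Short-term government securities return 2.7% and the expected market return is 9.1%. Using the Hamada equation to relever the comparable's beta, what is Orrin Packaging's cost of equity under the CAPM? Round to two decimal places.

17.60%

β_L = β_U × [1 + (1 − t)(D/E)] = 0.838 × [1 + (1 − 0.24) × 2.34]
    = 0.838 × [1 + 0.76 × 2.34] = 0.838 × 2.7784 = 2.3283
MRP = 9.1% − 2.7% = 6.40%
E(R) = R_f + β_L × MRP = 2.7% + 2.3283 × 6.4% = 17.60%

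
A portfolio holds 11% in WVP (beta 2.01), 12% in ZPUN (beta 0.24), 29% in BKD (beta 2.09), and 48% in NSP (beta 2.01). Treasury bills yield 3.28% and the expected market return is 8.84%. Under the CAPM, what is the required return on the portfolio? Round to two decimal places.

β_P = Σ w_i β_i = 0.11×2.01 + 0.12×0.24 + 0.29×2.09 + 0.48×2.01 = 1.8208
MRP = 8.84% − 3.28% = 5.56%
E(R_P) = R_f + β_P × MRP = 3.28% + 1.8208 × 5.56% = 13.40%

13.40%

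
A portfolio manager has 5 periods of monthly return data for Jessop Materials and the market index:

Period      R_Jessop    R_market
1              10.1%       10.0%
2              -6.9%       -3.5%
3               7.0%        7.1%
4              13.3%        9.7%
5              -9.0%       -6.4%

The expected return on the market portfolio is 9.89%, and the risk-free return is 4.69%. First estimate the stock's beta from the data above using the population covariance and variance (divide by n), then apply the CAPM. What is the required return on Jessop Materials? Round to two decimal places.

Mean R_i = (10.1 − 6.9 + 7.0 + 13.3 − 9.0) / 5 = 2.9000%
Mean R_m = (10.0 − 3.5 + 7.1 + 9.7 − 6.4) / 5 = 3.3800%
Σ(R_i − R̄_i)(R_m − R̄_m) = 312.4500  ⇒  Cov = 312.4500 / 5 = 62.4900
Σ(R_m − R̄_m)² = 240.5880  ⇒  Var(R_m) = 240.5880 / 5 = 48.1176
β = Cov / Var(R_m) = 62.4900 / 48.1176 = 1.2987
MRP = 9.89% − 4.69% = 5.20%
E(R) = R_f + β × MRP = 4.69% + 1.2987 × 5.20% = 11.44%

11.44%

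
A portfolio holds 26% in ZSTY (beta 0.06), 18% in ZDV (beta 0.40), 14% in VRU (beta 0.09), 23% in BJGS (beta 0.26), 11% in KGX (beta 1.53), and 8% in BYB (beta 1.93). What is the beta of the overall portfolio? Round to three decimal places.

0.483

β_P = Σ w_i β_i = 0.26×0.06 + 0.18×0.40 + 0.14×0.09 + 0.23×0.26 + 0.11×1.53 + 0.08×1.93 = 0.4827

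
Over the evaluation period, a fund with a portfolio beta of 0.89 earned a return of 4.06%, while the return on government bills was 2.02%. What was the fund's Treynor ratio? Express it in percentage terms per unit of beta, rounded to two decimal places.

2.29%

Treynor = (R_P − R_f) / β_P = (4.06% − 2.02%) / 0.8900 = 2.04% / 0.8900 = 2.29%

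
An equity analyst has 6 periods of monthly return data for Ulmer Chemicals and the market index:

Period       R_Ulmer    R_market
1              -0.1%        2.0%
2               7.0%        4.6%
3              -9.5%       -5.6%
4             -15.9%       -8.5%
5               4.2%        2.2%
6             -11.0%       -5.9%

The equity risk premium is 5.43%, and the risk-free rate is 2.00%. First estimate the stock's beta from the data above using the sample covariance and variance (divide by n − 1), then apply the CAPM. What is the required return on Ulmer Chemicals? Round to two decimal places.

11.10%

Mean R_i = (-0.1 + 7.0 − 9.5 − 15.9 + 4.2 − 11.0) / 6 = -4.2167%
Mean R_m = (2.0 + 4.6 − 5.6 − 8.5 + 2.2 − 5.9) / 6 = -1.8667%
Σ(R_i − R̄_i)(R_m − R̄_m) = 247.2633  ⇒  Cov = 247.2633 / 5 = 49.4527
Σ(R_m − R̄_m)² = 147.5133  ⇒  Var(R_m) = 147.5133 / 5 = 29.5027
β = Cov / Var(R_m) = 49.4527 / 29.5027 = 1.6762
E(R) = R_f + β × MRP = 2.00% + 1.6762 × 5.43% = 11.10%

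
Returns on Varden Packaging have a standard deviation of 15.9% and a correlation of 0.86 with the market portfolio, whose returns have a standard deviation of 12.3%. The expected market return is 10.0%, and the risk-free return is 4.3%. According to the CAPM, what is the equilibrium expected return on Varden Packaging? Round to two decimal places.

10.64%

β = ρ × σ_i / σ_m = 0.86 × 15.9% / 12.3% = 1.1117
MRP = 10.0% − 4.3% = 5.70%
E(R) = 4.3% + 1.1117 × 5.7% = 10.64%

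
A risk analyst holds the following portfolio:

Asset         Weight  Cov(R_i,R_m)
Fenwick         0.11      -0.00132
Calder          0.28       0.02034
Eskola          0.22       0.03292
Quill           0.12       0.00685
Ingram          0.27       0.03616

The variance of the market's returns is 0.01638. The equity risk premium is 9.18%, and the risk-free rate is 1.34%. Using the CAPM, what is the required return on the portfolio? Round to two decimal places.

β_Fenwick = -0.00132 / 0.01638 = -0.0806
β_Calder = 0.02034 / 0.01638 = 1.2418
β_Eskola = 0.03292 / 0.01638 = 2.0098
β_Quill = 0.00685 / 0.01638 = 0.4182
β_Ingram = 0.03616 / 0.01638 = 2.2076
β_P = Σ w_i β_i = 0.11×-0.0806 + 0.28×1.2418 + 0.22×2.0098 + 0.12×0.4182 + 0.27×2.2076 = 1.4272
E(R_P) = R_f + β_P × MRP = 1.34% + 1.4272 × 9.18% = 14.44%

14.44%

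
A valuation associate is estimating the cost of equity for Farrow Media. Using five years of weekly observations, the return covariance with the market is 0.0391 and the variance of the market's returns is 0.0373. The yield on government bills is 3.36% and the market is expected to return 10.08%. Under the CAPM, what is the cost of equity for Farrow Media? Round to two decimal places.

10.40%

β = Cov(R_i, R_m) / Var(R_m) = 0.0391 / 0.0373 = 1.0483
MRP = 10.08% − 3.36% = 6.72%
E(R) = R_f + β × MRP = 3.36% + 1.0483 × 6.72% = 10.40%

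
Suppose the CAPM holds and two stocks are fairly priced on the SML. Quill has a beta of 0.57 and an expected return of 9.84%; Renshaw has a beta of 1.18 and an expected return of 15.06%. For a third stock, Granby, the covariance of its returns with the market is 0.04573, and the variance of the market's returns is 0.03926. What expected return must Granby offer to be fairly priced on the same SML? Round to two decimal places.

14.93%

MRP = (15.06% − 9.84%) / (1.18 − 0.57) = 8.5574%
R_f = 9.84% − 0.57 × 8.5574% = 4.9623%
β_Granby = Cov / Var(R_m) = 0.04573 / 0.03926 = 1.1648
E(R_Granby) = R_f + β × MRP = 4.9623% + 1.1648 × 8.5574% = 14.93%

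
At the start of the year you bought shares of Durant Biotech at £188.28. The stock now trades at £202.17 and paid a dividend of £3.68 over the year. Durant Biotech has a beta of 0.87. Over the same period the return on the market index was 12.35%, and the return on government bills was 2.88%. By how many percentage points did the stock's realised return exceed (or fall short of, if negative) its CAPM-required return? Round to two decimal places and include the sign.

Realised HPR = (P1 + D1 − P0) / P0 = (202.17 + 3.68 − 188.28) / 188.28 = 17.57 / 188.28 = 9.3318%
MRP = 12.35% − 2.88% = 9.47%
CAPM required = R_f + β·MRP = 2.88% + 0.87 × 9.47% = 11.1189%
α = realised − required = 9.3318% − 11.1189% = -1.79%

-1.79%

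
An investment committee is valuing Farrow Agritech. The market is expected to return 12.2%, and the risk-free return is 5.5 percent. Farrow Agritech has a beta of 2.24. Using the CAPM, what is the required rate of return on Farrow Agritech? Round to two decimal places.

20.51%

Market risk premium = E(R_m) − R_f = 12.2% − 5.5% = 6.70%
E(R) = R_f + β × MRP = 5.5% + 2.24 × 6.7% = 20.51%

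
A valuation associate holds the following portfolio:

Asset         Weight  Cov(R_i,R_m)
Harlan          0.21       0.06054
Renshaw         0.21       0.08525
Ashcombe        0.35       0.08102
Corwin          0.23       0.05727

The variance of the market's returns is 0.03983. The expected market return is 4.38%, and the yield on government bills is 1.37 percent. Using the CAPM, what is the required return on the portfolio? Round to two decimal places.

β_Harlan = 0.06054 / 0.03983 = 1.5200
β_Renshaw = 0.08525 / 0.03983 = 2.1403
β_Ashcombe = 0.08102 / 0.03983 = 2.0341
β_Corwin = 0.05727 / 0.03983 = 1.4379
β_P = Σ w_i β_i = 0.21×1.5200 + 0.21×2.1403 + 0.35×2.0341 + 0.23×1.4379 = 1.8113
MRP = 4.38% − 1.37% = 3.01%
E(R_P) = R_f + β_P × MRP = 1.37% + 1.8113 × 3.01% = 6.82%

6.82%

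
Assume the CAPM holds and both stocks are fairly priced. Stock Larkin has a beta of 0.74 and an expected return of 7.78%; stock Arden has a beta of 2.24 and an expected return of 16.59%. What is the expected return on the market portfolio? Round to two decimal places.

Both satisfy E(R) = R_f + β·MRP, so the slope of the SML is
MRP = (16.59% − 7.78%) / (2.24 − 0.74) = 8.81% / 1.50 = 5.8733%
R_f = E(R_Larkin) − β_Larkin·MRP = 7.78% − 0.74 × 5.8733% = 3.4338%
E(R_m) = R_f + MRP = 3.4338% + 5.8733% = 9.31%

9.31%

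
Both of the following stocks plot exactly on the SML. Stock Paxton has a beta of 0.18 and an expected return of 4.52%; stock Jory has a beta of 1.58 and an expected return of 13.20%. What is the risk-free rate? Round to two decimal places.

Both satisfy E(R) = R_f + β·MRP, so the slope of the SML is
MRP = (13.20% − 4.52%) / (1.58 − 0.18) = 8.68% / 1.40 = 6.2000%
R_f = E(R_Paxton) − β_Paxton·MRP = 4.52% − 0.18 × 6.2000% = 3.4040%

3.40%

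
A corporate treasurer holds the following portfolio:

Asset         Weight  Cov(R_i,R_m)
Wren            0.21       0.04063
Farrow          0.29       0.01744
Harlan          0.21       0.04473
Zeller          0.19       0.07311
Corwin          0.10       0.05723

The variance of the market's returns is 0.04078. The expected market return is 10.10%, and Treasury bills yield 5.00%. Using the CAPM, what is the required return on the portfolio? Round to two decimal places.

10.33%

β_Wren = 0.04063 / 0.04078 = 0.9963
β_Farrow = 0.01744 / 0.04078 = 0.4277
β_Harlan = 0.04473 / 0.04078 = 1.0969
β_Zeller = 0.07311 / 0.04078 = 1.7928
β_Corwin = 0.05723 / 0.04078 = 1.4034
β_P = Σ w_i β_i = 0.21×0.9963 + 0.29×0.4277 + 0.21×1.0969 + 0.19×1.7928 + 0.10×1.4034 = 1.0446
MRP = 10.10% − 5.00% = 5.10%
E(R_P) = R_f + β_P × MRP = 5.00% + 1.0446 × 5.10% = 10.33%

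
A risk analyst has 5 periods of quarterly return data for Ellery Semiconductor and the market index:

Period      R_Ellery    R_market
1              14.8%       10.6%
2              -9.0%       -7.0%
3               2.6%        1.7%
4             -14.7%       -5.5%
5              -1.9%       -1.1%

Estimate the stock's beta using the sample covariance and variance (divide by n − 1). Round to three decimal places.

Mean R_i = (14.8 − 9.0 + 2.6 − 14.7 − 1.9) / 5 = -1.6400%
Mean R_m = (10.6 − 7.0 + 1.7 − 5.5 − 1.1) / 5 = -0.2600%
Σ(R_i − R̄_i)(R_m − R̄_m) = 305.1080  ⇒  Cov = 305.1080 / 4 = 76.2770
Σ(R_m − R̄_m)² = 195.3720  ⇒  Var(R_m) = 195.3720 / 4 = 48.8430
β = Cov / Var(R_m) = 76.2770 / 48.8430 = 1.5617

1.562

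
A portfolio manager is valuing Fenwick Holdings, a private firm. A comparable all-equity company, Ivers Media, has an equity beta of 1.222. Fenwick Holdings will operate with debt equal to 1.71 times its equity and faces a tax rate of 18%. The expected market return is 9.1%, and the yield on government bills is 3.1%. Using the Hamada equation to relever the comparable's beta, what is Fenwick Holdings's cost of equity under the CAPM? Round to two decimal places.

20.71%

β_L = β_U × [1 + (1 − t)(D/E)] = 1.222 × [1 + (1 − 0.18) × 1.71]
    = 1.222 × [1 + 0.82 × 1.71] = 1.222 × 2.4022 = 2.9355
MRP = 9.1% − 3.1% = 6.00%
E(R) = R_f + β_L × MRP = 3.1% + 2.9355 × 6.0% = 20.71%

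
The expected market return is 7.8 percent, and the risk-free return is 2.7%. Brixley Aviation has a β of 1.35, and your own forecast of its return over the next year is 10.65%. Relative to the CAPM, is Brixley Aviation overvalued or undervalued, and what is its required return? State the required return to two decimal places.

MRP = 7.8% − 2.7% = 5.10%
Required return = R_f + β·MRP = 2.7% + 1.35 × 5.1% = 9.59%
Forecast 10.65% > required 9.59% → the stock plots above the SML → undervalued.

Undervalued; required return 9.59%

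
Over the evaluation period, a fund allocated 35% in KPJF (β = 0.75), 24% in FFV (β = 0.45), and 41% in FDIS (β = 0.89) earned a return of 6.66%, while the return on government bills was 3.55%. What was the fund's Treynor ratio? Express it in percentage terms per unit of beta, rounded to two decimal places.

β_P = 0.35×0.75 + 0.24×0.45 + 0.41×0.89 = 0.7354
Treynor = (R_P − R_f) / β_P = (6.66% − 3.55%) / 0.7354 = 3.11% / 0.7354 = 4.23%

4.23%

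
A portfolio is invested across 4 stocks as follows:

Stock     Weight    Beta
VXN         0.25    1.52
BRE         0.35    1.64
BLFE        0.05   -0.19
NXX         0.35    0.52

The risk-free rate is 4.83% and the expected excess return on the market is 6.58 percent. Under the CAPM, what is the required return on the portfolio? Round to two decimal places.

β_P = Σ w_i β_i = 0.25×1.52 + 0.35×1.64 + 0.05×-0.19 + 0.35×0.52 = 1.1265
E(R_P) = R_f + β_P × MRP = 4.83% + 1.1265 × 6.58% = 12.24%

12.24%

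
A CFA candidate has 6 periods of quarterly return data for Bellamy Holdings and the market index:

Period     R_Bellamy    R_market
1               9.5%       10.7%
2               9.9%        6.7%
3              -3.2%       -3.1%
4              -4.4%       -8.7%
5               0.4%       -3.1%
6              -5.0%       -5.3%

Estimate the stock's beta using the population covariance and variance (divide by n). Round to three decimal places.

0.871

Mean R_i = (9.5 + 9.9 − 3.2 − 4.4 + 0.4 − 5.0) / 6 = 1.2000%
Mean R_m = (10.7 + 6.7 − 3.1 − 8.7 − 3.1 − 5.3) / 6 = -0.4667%
Σ(R_i − R̄_i)(R_m − R̄_m) = 244.8000  ⇒  Cov = 244.8000 / 6 = 40.8000
Σ(R_m − R̄_m)² = 281.0733  ⇒  Var(R_m) = 281.0733 / 6 = 46.8456
β = Cov / Var(R_m) = 40.8000 / 46.8456 = 0.8709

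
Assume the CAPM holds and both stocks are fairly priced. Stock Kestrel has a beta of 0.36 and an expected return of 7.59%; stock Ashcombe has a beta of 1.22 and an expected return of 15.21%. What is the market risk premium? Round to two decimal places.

8.86%

Both satisfy E(R) = R_f + β·MRP, so the slope of the SML is
MRP = (15.21% − 7.59%) / (1.22 − 0.36) = 7.62% / 0.86 = 8.8605%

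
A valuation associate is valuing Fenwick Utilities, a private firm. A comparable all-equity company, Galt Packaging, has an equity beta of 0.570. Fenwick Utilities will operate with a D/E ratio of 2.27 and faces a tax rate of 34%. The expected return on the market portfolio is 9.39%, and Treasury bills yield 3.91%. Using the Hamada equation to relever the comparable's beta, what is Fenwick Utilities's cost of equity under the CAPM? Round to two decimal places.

β_L = β_U × [1 + (1 − t)(D/E)] = 0.570 × [1 + (1 − 0.34) × 2.27]
    = 0.570 × [1 + 0.66 × 2.27] = 0.570 × 2.4982 = 1.4240
MRP = 9.39% − 3.91% = 5.48%
E(R) = R_f + β_L × MRP = 3.91% + 1.4240 × 5.48% = 11.71%

11.71%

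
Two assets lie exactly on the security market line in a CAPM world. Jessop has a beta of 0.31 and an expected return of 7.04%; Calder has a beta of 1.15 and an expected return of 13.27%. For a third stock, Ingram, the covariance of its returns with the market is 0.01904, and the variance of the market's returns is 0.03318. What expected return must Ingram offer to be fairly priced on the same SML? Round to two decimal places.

MRP = (13.27% − 7.04%) / (1.15 − 0.31) = 7.4167%
R_f = 7.04% − 0.31 × 7.4167% = 4.7408%
β_Ingram = Cov / Var(R_m) = 0.01904 / 0.03318 = 0.5738
E(R_Ingram) = R_f + β × MRP = 4.7408% + 0.5738 × 7.4167% = 9.00%

9.00%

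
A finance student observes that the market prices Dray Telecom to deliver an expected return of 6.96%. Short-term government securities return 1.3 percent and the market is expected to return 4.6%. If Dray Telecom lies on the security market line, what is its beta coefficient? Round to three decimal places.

1.715

MRP = 4.6% − 1.3% = 3.30%
β = (E(R) − R_f) / MRP = (6.96% − 1.3%) / 3.3% = 5.66% / 3.3% = 1.715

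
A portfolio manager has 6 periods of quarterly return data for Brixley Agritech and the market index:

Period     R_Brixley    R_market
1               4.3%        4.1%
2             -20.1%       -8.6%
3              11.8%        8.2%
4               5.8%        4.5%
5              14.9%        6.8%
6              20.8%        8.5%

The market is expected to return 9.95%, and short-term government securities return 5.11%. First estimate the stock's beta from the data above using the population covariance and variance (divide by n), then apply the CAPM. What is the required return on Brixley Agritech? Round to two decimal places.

Mean R_i = (4.3 − 20.1 + 11.8 + 5.8 + 14.9 + 20.8) / 6 = 6.2500%
Mean R_m = (4.1 − 8.6 + 8.2 + 4.5 + 6.8 + 8.5) / 6 = 3.9167%
Σ(R_i − R̄_i)(R_m − R̄_m) = 444.5950  ⇒  Cov = 444.5950 / 6 = 74.0992
Σ(R_m − R̄_m)² = 204.7083  ⇒  Var(R_m) = 204.7083 / 6 = 34.1181
β = Cov / Var(R_m) = 74.0992 / 34.1181 = 2.1718
MRP = 9.95% − 5.11% = 4.84%
E(R) = R_f + β × MRP = 5.11% + 2.1718 × 4.84% = 15.62%

15.62%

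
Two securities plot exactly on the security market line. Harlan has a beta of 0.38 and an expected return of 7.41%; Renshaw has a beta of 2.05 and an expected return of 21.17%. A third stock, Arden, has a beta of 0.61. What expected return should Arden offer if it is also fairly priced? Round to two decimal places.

MRP (SML slope) = (21.17% − 7.41%) / (2.05 − 0.38) = 13.76% / 1.67 = 8.2395%
R_f (intercept) = 7.41% − 0.38 × 8.2395% = 4.2790%
E(R_Arden) = R_f + β × MRP = 4.2790% + 0.61 × 8.2395% = 9.31%

9.31%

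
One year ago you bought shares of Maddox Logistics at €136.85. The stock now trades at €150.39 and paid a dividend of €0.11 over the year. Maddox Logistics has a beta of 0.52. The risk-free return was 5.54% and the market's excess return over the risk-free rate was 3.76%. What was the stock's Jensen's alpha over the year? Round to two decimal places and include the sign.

+2.48%

Realised HPR = (P1 + D1 − P0) / P0 = (150.39 + 0.11 − 136.85) / 136.85 = 13.65 / 136.85 = 9.9744%
CAPM required = R_f + β·MRP = 5.54% + 0.52 × 3.76% = 7.4952%
α = realised − required = 9.9744% − 7.4952% = +2.48%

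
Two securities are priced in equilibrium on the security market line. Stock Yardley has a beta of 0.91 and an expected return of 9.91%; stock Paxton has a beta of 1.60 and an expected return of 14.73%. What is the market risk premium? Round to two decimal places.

6.99%

Both satisfy E(R) = R_f + β·MRP, so the slope of the SML is
MRP = (14.73% − 9.91%) / (1.60 − 0.91) = 4.82% / 0.69 = 6.9855%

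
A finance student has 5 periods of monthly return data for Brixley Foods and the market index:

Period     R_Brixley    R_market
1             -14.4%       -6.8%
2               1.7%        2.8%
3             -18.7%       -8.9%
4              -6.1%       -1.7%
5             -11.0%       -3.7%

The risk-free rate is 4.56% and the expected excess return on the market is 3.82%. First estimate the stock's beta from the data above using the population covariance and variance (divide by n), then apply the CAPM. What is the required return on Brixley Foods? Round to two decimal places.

Mean R_i = (-14.4 + 1.7 − 18.7 − 6.1 − 11.0) / 5 = -9.7000%
Mean R_m = (-6.8 + 2.8 − 8.9 − 1.7 − 3.7) / 5 = -3.6600%
Σ(R_i − R̄_i)(R_m − R̄_m) = 142.6700  ⇒  Cov = 142.6700 / 5 = 28.5340
Σ(R_m − R̄_m)² = 82.8920  ⇒  Var(R_m) = 82.8920 / 5 = 16.5784
β = Cov / Var(R_m) = 28.5340 / 16.5784 = 1.7212
E(R) = R_f + β × MRP = 4.56% + 1.7212 × 3.82% = 11.13%

11.13%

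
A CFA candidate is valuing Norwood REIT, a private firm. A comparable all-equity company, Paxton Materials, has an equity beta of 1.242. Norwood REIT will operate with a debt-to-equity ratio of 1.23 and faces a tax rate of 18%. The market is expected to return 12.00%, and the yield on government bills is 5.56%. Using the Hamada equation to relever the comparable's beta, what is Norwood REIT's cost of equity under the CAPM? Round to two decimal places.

21.63%

β_L = β_U × [1 + (1 − t)(D/E)] = 1.242 × [1 + (1 − 0.18) × 1.23]
    = 1.242 × [1 + 0.82 × 1.23] = 1.242 × 2.0086 = 2.4947
MRP = 12.00% − 5.56% = 6.44%
E(R) = R_f + β_L × MRP = 5.56% + 2.4947 × 6.44% = 21.63%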